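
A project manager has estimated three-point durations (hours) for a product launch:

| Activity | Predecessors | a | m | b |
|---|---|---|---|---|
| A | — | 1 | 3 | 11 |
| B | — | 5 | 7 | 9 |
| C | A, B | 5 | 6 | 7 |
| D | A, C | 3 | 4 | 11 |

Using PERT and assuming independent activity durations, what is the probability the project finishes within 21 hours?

te_A = (1 + 4·3 + 11)/6 = 24/6 = 4; σ²_A = ((11−1)/6)² = 2.778
te_B = (5 + 4·7 + 9)/6 = 42/6 = 7; σ²_B = ((9−5)/6)² = 0.444
te_C = (5 + 4·6 + 7)/6 = 36/6 = 6; σ²_C = ((7−5)/6)² = 0.111
te_D = (3 + 4·4 + 11)/6 = 30/6 = 5; σ²_D = ((11−3)/6)² = 1.778

Forward pass:
ES_A = 0; EF_A = 4
ES_B = 0; EF_B = 7
ES_C = max(EF_A=4, EF_B=7) = 7; EF_C = 7+6 = 13
ES_D = max(EF_A=4, EF_C=13) = 13; EF_D = 13+5 = 18
Expected project duration μ = 18 hours. Critical path: B → C → D.

Variance along critical path = 0.444 + 0.111 + 1.778 = 2.333; σ = √2.333 = 1.528 hours.
Z = (21 − 18) / 1.528 = 1.964
P(T ≤ 21) = Φ(1.964) ≈ 0.975

0.975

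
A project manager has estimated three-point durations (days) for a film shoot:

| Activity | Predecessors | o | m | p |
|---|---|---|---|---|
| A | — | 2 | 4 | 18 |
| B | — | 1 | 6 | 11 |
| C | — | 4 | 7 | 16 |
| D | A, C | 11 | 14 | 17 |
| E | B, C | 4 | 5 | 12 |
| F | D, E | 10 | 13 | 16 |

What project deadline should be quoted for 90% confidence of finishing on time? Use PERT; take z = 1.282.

te_A = (2 + 4·4 + 18)/6 = 36/6 = 6; σ²_A = ((18−2)/6)² = 7.111
te_B = (1 + 4·6 + 11)/6 = 36/6 = 6; σ²_B = ((11−1)/6)² = 2.778
te_C = (4 + 4·7 + 16)/6 = 48/6 = 8; σ²_C = ((16−4)/6)² = 4.000
te_D = (11 + 4·14 + 17)/6 = 84/6 = 14; σ²_D = ((17−11)/6)² = 1.000
te_E = (4 + 4·5 + 12)/6 = 36/6 = 6; σ²_E = ((12−4)/6)² = 1.778
te_F = (10 + 4·13 + 16)/6 = 78/6 = 13; σ²_F = ((16−10)/6)² = 1.000

Forward pass:
ES_A = 0; EF_A = 6
ES_B = 0; EF_B = 6
ES_C = 0; EF_C = 8
ES_D = max(EF_A=6, EF_C=8) = 8; EF_D = 8+14 = 22
ES_E = max(EF_B=6, EF_C=8) = 8; EF_E = 8+6 = 14
ES_F = max(EF_D=22, EF_E=14) = 22; EF_F = 22+13 = 35
Expected project duration μ = 35 days. Critical path: C → D → F.

Variance along critical path = 4.000 + 1.000 + 1.000 = 6.000; σ = 2.449 days.
D = μ + z·σ = 35 + 1.282·2.449 = 38.1 days

38.1 days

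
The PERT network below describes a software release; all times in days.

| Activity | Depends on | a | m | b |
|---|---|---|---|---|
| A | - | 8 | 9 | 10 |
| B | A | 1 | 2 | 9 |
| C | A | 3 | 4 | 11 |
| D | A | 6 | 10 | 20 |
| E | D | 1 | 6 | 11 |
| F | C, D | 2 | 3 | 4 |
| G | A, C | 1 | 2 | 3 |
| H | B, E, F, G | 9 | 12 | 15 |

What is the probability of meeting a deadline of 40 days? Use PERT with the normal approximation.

te_A = (8 + 4·9 + 10)/6 = 54/6 = 9; σ²_A = ((10−8)/6)² = 0.111
te_B = (1 + 4·2 + 9)/6 = 18/6 = 3; σ²_B = ((9−1)/6)² = 1.778
te_C = (3 + 4·4 + 11)/6 = 30/6 = 5; σ²_C = ((11−3)/6)² = 1.778
te_D = (6 + 4·10 + 20)/6 = 66/6 = 11; σ²_D = ((20−6)/6)² = 5.444
te_E = (1 + 4·6 + 11)/6 = 36/6 = 6; σ²_E = ((11−1)/6)² = 2.778
te_F = (2 + 4·3 + 4)/6 = 18/6 = 3; σ²_F = ((4−2)/6)² = 0.111
te_G = (1 + 4·2 + 3)/6 = 12/6 = 2; σ²_G = ((3−1)/6)² = 0.111
te_H = (9 + 4·12 + 15)/6 = 72/6 = 12; σ²_H = ((15−9)/6)² = 1.000

Forward pass:
ES_A = 0; EF_A = 9
ES_B = 9; EF_B = 9+3 = 12
ES_C = 9; EF_C = 9+5 = 14
ES_D = 9; EF_D = 9+11 = 20
ES_E = 20; EF_E = 20+6 = 26
ES_F = max(EF_C=14, EF_D=20) = 20; EF_F = 20+3 = 23
ES_G = max(EF_A=9, EF_C=14) = 14; EF_G = 14+2 = 16
ES_H = max(EF_B=12, EF_E=26, EF_F=23, EF_G=16) = 26; EF_H = 26+12 = 38
Expected project duration μ = 38 days. Critical path: A → D → E → H.

Variance along critical path = 0.111 + 5.444 + 2.778 + 1.000 = 9.333; σ = √9.333 = 3.055 days.
Z = (40 − 38) / 3.055 = 0.655
P(T ≤ 40) = Φ(0.655) ≈ 0.744

0.744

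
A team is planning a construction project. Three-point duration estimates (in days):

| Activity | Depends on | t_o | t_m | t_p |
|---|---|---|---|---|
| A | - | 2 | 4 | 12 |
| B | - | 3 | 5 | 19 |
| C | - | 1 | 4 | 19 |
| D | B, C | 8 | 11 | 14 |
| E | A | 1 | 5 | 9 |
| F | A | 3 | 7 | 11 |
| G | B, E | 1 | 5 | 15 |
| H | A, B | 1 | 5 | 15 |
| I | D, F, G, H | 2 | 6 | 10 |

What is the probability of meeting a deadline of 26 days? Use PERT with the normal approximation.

te_A = (2 + 4·4 + 12)/6 = 30/6 = 5; σ²_A = ((12−2)/6)² = 2.778
te_B = (3 + 4·5 + 19)/6 = 42/6 = 7; σ²_B = ((19−3)/6)² = 7.111
te_C = (1 + 4·4 + 19)/6 = 36/6 = 6; σ²_C = ((19−1)/6)² = 9.000
te_D = (8 + 4·11 + 14)/6 = 66/6 = 11; σ²_D = ((14−8)/6)² = 1.000
te_E = (1 + 4·5 + 9)/6 = 30/6 = 5; σ²_E = ((9−1)/6)² = 1.778
te_F = (3 + 4·7 + 11)/6 = 42/6 = 7; σ²_F = ((11−3)/6)² = 1.778
te_G = (1 + 4·5 + 15)/6 = 36/6 = 6; σ²_G = ((15−1)/6)² = 5.444
te_H = (1 + 4·5 + 15)/6 = 36/6 = 6; σ²_H = ((15−1)/6)² = 5.444
te_I = (2 + 4·6 + 10)/6 = 36/6 = 6; σ²_I = ((10−2)/6)² = 1.778

Forward pass:
ES_A = 0; EF_A = 5
ES_B = 0; EF_B = 7
ES_C = 0; EF_C = 6
ES_D = max(EF_B=7, EF_C=6) = 7; EF_D = 7+11 = 18
ES_E = 5; EF_E = 5+5 = 10
ES_F = 5; EF_F = 5+7 = 12
ES_G = max(EF_B=7, EF_E=10) = 10; EF_G = 10+6 = 16
ES_H = max(EF_A=5, EF_B=7) = 7; EF_H = 7+6 = 13
ES_I = max(EF_D=18, EF_F=12, EF_G=16, EF_H=13) = 18; EF_I = 18+6 = 24
Expected project duration μ = 24 days. Critical path: B → D → I.

Variance along critical path = 7.111 + 1.000 + 1.778 = 9.889; σ = √9.889 = 3.145 days.
Z = (26 − 24) / 3.145 = 0.636
P(T ≤ 26) = Φ(0.636) ≈ 0.738

0.738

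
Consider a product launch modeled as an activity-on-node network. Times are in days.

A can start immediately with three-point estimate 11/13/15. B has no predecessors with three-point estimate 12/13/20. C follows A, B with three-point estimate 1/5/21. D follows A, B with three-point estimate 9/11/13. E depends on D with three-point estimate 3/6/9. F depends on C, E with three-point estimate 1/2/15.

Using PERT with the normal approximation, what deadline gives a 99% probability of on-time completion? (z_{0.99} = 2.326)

te_A = (11 + 4·13 + 15)/6 = 78/6 = 13; σ²_A = ((15−11)/6)² = 0.444
te_B = (12 + 4·13 + 20)/6 = 84/6 = 14; σ²_B = ((20−12)/6)² = 1.778
te_C = (1 + 4·5 + 21)/6 = 42/6 = 7; σ²_C = ((21−1)/6)² = 11.111
te_D = (9 + 4·11 + 13)/6 = 66/6 = 11; σ²_D = ((13−9)/6)² = 0.444
te_E = (3 + 4·6 + 9)/6 = 36/6 = 6; σ²_E = ((9−3)/6)² = 1.000
te_F = (1 + 4·2 + 15)/6 = 24/6 = 4; σ²_F = ((15−1)/6)² = 5.444

Forward pass:
ES_A = 0; EF_A = 13
ES_B = 0; EF_B = 14
ES_C = max(EF_A=13, EF_B=14) = 14; EF_C = 14+7 = 21
ES_D = max(EF_A=13, EF_B=14) = 14; EF_D = 14+11 = 25
ES_E = 25; EF_E = 25+6 = 31
ES_F = max(EF_C=21, EF_E=31) = 31; EF_F = 31+4 = 35
Expected project duration μ = 35 days. Critical path: B → D → E → F.

Variance along critical path = 1.778 + 0.444 + 1.000 + 5.444 = 8.667; σ = 2.944 days.
D = μ + z·σ = 35 + 2.326·2.944 = 41.8 days

41.8 days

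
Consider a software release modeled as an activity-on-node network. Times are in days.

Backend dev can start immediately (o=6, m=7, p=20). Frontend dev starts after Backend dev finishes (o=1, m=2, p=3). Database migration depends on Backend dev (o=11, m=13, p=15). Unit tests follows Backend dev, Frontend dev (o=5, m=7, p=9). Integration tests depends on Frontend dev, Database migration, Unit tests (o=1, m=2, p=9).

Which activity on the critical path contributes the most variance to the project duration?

Backend dev

te_Backend dev = (6 + 4·7 + 20)/6 = 54/6 = 9; σ²_Backend dev = ((20−6)/6)² = 5.444
te_Frontend dev = (1 + 4·2 + 3)/6 = 12/6 = 2; σ²_Frontend dev = ((3−1)/6)² = 0.111
te_Database migration = (11 + 4·13 + 15)/6 = 78/6 = 13; σ²_Database migration = ((15−11)/6)² = 0.444
te_Unit tests = (5 + 4·7 + 9)/6 = 42/6 = 7; σ²_Unit tests = ((9−5)/6)² = 0.444
te_Integration tests = (1 + 4·2 + 9)/6 = 18/6 = 3; σ²_Integration tests = ((9−1)/6)² = 1.778

Forward pass:
ES_Backend dev = 0; EF_Backend dev = 9
ES_Frontend dev = 9; EF_Frontend dev = 9+2 = 11
ES_Database migration = 9; EF_Database migration = 9+13 = 22
ES_Unit tests = max(EF_Backend dev=9, EF_Frontend dev=11) = 11; EF_Unit tests = 11+7 = 18
ES_Integration tests = max(EF_Frontend dev=11, EF_Database migration=22, EF_Unit tests=18) = 22; EF_Integration tests = 22+3 = 25
Expected project duration μ = 25 days. Critical path: Backend dev → Database migration → Integration tests.

Variances on critical path: σ²_Backend dev=5.444, σ²_Database migration=0.444, σ²_Integration tests=1.778.
Largest is σ²_Backend dev = 5.444.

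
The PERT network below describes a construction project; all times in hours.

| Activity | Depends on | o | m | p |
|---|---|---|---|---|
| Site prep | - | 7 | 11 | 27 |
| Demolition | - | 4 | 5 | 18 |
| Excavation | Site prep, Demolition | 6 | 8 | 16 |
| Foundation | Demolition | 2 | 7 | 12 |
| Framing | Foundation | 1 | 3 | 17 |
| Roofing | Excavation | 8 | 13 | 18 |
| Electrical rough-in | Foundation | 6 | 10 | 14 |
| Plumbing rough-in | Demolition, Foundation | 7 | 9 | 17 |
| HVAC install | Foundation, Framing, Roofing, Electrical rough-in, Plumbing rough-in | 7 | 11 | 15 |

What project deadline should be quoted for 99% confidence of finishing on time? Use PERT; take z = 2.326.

56.0 hours

te_Site prep = (7 + 4·11 + 27)/6 = 78/6 = 13; σ²_Site prep = ((27−7)/6)² = 11.111
te_Demolition = (4 + 4·5 + 18)/6 = 42/6 = 7; σ²_Demolition = ((18−4)/6)² = 5.444
te_Excavation = (6 + 4·8 + 16)/6 = 54/6 = 9; σ²_Excavation = ((16−6)/6)² = 2.778
te_Foundation = (2 + 4·7 + 12)/6 = 42/6 = 7; σ²_Foundation = ((12−2)/6)² = 2.778
te_Framing = (1 + 4·3 + 17)/6 = 30/6 = 5; σ²_Framing = ((17−1)/6)² = 7.111
te_Roofing = (8 + 4·13 + 18)/6 = 78/6 = 13; σ²_Roofing = ((18−8)/6)² = 2.778
te_Electrical rough-in = (6 + 4·10 + 14)/6 = 60/6 = 10; σ²_Electrical rough-in = ((14−6)/6)² = 1.778
te_Plumbing rough-in = (7 + 4·9 + 17)/6 = 60/6 = 10; σ²_Plumbing rough-in = ((17−7)/6)² = 2.778
te_HVAC install = (7 + 4·11 + 15)/6 = 66/6 = 11; σ²_HVAC install = ((15−7)/6)² = 1.778

Forward pass:
ES_Site prep = 0; EF_Site prep = 13
ES_Demolition = 0; EF_Demolition = 7
ES_Excavation = max(EF_Site prep=13, EF_Demolition=7) = 13; EF_Excavation = 13+9 = 22
ES_Foundation = 7; EF_Foundation = 7+7 = 14
ES_Framing = 14; EF_Framing = 14+5 = 19
ES_Roofing = 22; EF_Roofing = 22+13 = 35
ES_Electrical rough-in = 14; EF_Electrical rough-in = 14+10 = 24
ES_Plumbing rough-in = max(EF_Demolition=7, EF_Foundation=14) = 14; EF_Plumbing rough-in = 14+10 = 24
ES_HVAC install = max(EF_Foundation=14, EF_Framing=19, EF_Roofing=35, EF_Electrical rough-in=24, EF_Plumbing rough-in=24) = 35; EF_HVAC install = 35+11 = 46
Expected project duration μ = 46 hours. Critical path: Site prep → Excavation → Roofing → HVAC install.

Variance along critical path = 11.111 + 2.778 + 2.778 + 1.778 = 18.444; σ = 4.295 hours.
D = μ + z·σ = 46 + 2.326·4.295 = 56.0 hours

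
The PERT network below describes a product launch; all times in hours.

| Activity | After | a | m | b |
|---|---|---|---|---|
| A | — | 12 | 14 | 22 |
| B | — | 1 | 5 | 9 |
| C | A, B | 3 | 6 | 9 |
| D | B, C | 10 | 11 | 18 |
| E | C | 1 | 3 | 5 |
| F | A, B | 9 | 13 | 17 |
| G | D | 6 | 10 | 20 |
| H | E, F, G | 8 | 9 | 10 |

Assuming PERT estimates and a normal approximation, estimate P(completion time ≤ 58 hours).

0.933

te_A = (12 + 4·14 + 22)/6 = 90/6 = 15; σ²_A = ((22−12)/6)² = 2.778
te_B = (1 + 4·5 + 9)/6 = 30/6 = 5; σ²_B = ((9−1)/6)² = 1.778
te_C = (3 + 4·6 + 9)/6 = 36/6 = 6; σ²_C = ((9−3)/6)² = 1.000
te_D = (10 + 4·11 + 18)/6 = 72/6 = 12; σ²_D = ((18−10)/6)² = 1.778
te_E = (1 + 4·3 + 5)/6 = 18/6 = 3; σ²_E = ((5−1)/6)² = 0.444
te_F = (9 + 4·13 + 17)/6 = 78/6 = 13; σ²_F = ((17−9)/6)² = 1.778
te_G = (6 + 4·10 + 20)/6 = 66/6 = 11; σ²_G = ((20−6)/6)² = 5.444
te_H = (8 + 4·9 + 10)/6 = 54/6 = 9; σ²_H = ((10−8)/6)² = 0.111

Forward pass:
ES_A = 0; EF_A = 15
ES_B = 0; EF_B = 5
ES_C = max(EF_A=15, EF_B=5) = 15; EF_C = 15+6 = 21
ES_D = max(EF_B=5, EF_C=21) = 21; EF_D = 21+12 = 33
ES_E = 21; EF_E = 21+3 = 24
ES_F = max(EF_A=15, EF_B=5) = 15; EF_F = 15+13 = 28
ES_G = 33; EF_G = 33+11 = 44
ES_H = max(EF_E=24, EF_F=28, EF_G=44) = 44; EF_H = 44+9 = 53
Expected project duration μ = 53 hours. Critical path: A → C → D → G → H.

Variance along critical path = 2.778 + 1.000 + 1.778 + 5.444 + 0.111 = 11.111; σ = √11.111 = 3.333 hours.
Z = (58 − 53) / 3.333 = 1.500
P(T ≤ 58) = Φ(1.500) ≈ 0.933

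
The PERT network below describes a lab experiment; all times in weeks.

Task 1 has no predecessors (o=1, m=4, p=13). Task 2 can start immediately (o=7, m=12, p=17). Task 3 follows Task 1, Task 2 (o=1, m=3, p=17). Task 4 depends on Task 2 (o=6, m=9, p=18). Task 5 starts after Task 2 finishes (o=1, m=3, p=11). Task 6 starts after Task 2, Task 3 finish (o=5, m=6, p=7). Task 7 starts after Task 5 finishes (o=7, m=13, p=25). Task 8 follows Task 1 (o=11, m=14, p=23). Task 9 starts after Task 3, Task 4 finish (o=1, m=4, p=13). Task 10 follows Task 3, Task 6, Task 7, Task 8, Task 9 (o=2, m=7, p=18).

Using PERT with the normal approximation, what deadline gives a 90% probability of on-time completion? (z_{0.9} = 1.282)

te_Task 1 = (1 + 4·4 + 13)/6 = 30/6 = 5; σ²_Task 1 = ((13−1)/6)² = 4.000
te_Task 2 = (7 + 4·12 + 17)/6 = 72/6 = 12; σ²_Task 2 = ((17−7)/6)² = 2.778
te_Task 3 = (1 + 4·3 + 17)/6 = 30/6 = 5; σ²_Task 3 = ((17−1)/6)² = 7.111
te_Task 4 = (6 + 4·9 + 18)/6 = 60/6 = 10; σ²_Task 4 = ((18−6)/6)² = 4.000
te_Task 5 = (1 + 4·3 + 11)/6 = 24/6 = 4; σ²_Task 5 = ((11−1)/6)² = 2.778
te_Task 6 = (5 + 4·6 + 7)/6 = 36/6 = 6; σ²_Task 6 = ((7−5)/6)² = 0.111
te_Task 7 = (7 + 4·13 + 25)/6 = 84/6 = 14; σ²_Task 7 = ((25−7)/6)² = 9.000
te_Task 8 = (11 + 4·14 + 23)/6 = 90/6 = 15; σ²_Task 8 = ((23−11)/6)² = 4.000
te_Task 9 = (1 + 4·4 + 13)/6 = 30/6 = 5; σ²_Task 9 = ((13−1)/6)² = 4.000
te_Task 10 = (2 + 4·7 + 18)/6 = 48/6 = 8; σ²_Task 10 = ((18−2)/6)² = 7.111

Forward pass:
ES_Task 1 = 0; EF_Task 1 = 5
ES_Task 2 = 0; EF_Task 2 = 12
ES_Task 3 = max(EF_Task 1=5, EF_Task 2=12) = 12; EF_Task 3 = 12+5 = 17
ES_Task 4 = 12; EF_Task 4 = 12+10 = 22
ES_Task 5 = 12; EF_Task 5 = 12+4 = 16
ES_Task 6 = max(EF_Task 2=12, EF_Task 3=17) = 17; EF_Task 6 = 17+6 = 23
ES_Task 7 = 16; EF_Task 7 = 16+14 = 30
ES_Task 8 = 5; EF_Task 8 = 5+15 = 20
ES_Task 9 = max(EF_Task 3=17, EF_Task 4=22) = 22; EF_Task 9 = 22+5 = 27
ES_Task 10 = max(EF_Task 3=17, EF_Task 6=23, EF_Task 7=30, EF_Task 8=20, EF_Task 9=27) = 30; EF_Task 10 = 30+8 = 38
Expected project duration μ = 38 weeks. Critical path: Task 2 → Task 5 → Task 7 → Task 10.

Variance along critical path = 2.778 + 2.778 + 9.000 + 7.111 = 21.667; σ = 4.655 weeks.
D = μ + z·σ = 38 + 1.282·4.655 = 44.0 weeks

44.0 weeks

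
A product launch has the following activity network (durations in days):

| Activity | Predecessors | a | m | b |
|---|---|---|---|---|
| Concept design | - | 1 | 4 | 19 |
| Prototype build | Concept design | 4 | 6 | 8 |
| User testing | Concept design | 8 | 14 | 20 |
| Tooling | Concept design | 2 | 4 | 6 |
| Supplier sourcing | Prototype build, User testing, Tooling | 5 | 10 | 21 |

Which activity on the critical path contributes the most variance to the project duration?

Concept design

te_Concept design = (1 + 4·4 + 19)/6 = 36/6 = 6; σ²_Concept design = ((19−1)/6)² = 9.000
te_Prototype build = (4 + 4·6 + 8)/6 = 36/6 = 6; σ²_Prototype build = ((8−4)/6)² = 0.444
te_User testing = (8 + 4·14 + 20)/6 = 84/6 = 14; σ²_User testing = ((20−8)/6)² = 4.000
te_Tooling = (2 + 4·4 + 6)/6 = 24/6 = 4; σ²_Tooling = ((6−2)/6)² = 0.444
te_Supplier sourcing = (5 + 4·10 + 21)/6 = 66/6 = 11; σ²_Supplier sourcing = ((21−5)/6)² = 7.111

Forward pass:
ES_Concept design = 0; EF_Concept design = 6
ES_Prototype build = 6; EF_Prototype build = 6+6 = 12
ES_User testing = 6; EF_User testing = 6+14 = 20
ES_Tooling = 6; EF_Tooling = 6+4 = 10
ES_Supplier sourcing = max(EF_Prototype build=12, EF_User testing=20, EF_Tooling=10) = 20; EF_Supplier sourcing = 20+11 = 31
Expected project duration μ = 31 days. Critical path: Concept design → User testing → Supplier sourcing.

Variances on critical path: σ²_Concept design=9.000, σ²_User testing=4.000, σ²_Supplier sourcing=7.111.
Largest is σ²_Concept design = 9.000.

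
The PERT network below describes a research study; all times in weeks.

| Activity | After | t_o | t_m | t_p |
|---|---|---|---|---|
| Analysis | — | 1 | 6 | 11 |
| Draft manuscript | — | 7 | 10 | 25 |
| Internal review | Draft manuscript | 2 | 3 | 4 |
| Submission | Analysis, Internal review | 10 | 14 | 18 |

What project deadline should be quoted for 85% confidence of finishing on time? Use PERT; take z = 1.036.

32.4 weeks

te_Analysis = (1 + 4·6 + 11)/6 = 36/6 = 6; σ²_Analysis = ((11−1)/6)² = 2.778
te_Draft manuscript = (7 + 4·10 + 25)/6 = 72/6 = 12; σ²_Draft manuscript = ((25−7)/6)² = 9.000
te_Internal review = (2 + 4·3 + 4)/6 = 18/6 = 3; σ²_Internal review = ((4−2)/6)² = 0.111
te_Submission = (10 + 4·14 + 18)/6 = 84/6 = 14; σ²_Submission = ((18−10)/6)² = 1.778

Forward pass:
ES_Analysis = 0; EF_Analysis = 6
ES_Draft manuscript = 0; EF_Draft manuscript = 12
ES_Internal review = 12; EF_Internal review = 12+3 = 15
ES_Submission = max(EF_Analysis=6, EF_Internal review=15) = 15; EF_Submission = 15+14 = 29
Expected project duration μ = 29 weeks. Critical path: Draft manuscript → Internal review → Submission.

Variance along critical path = 9.000 + 0.111 + 1.778 = 10.889; σ = 3.300 weeks.
D = μ + z·σ = 29 + 1.036·3.300 = 32.4 weeks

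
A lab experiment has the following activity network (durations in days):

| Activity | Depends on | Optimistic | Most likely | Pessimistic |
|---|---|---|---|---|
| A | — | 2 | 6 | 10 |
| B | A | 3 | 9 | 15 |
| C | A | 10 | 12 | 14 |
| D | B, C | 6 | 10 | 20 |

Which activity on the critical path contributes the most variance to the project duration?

D

te_A = (2 + 4·6 + 10)/6 = 36/6 = 6; σ²_A = ((10−2)/6)² = 1.778
te_B = (3 + 4·9 + 15)/6 = 54/6 = 9; σ²_B = ((15−3)/6)² = 4.000
te_C = (10 + 4·12 + 14)/6 = 72/6 = 12; σ²_C = ((14−10)/6)² = 0.444
te_D = (6 + 4·10 + 20)/6 = 66/6 = 11; σ²_D = ((20−6)/6)² = 5.444

Forward pass:
ES_A = 0; EF_A = 6
ES_B = 6; EF_B = 6+9 = 15
ES_C = 6; EF_C = 6+12 = 18
ES_D = max(EF_B=15, EF_C=18) = 18; EF_D = 18+11 = 29
Expected project duration μ = 29 days. Critical path: A → C → D.

Variances on critical path: σ²_A=1.778, σ²_C=0.444, σ²_D=5.444.
Largest is σ²_D = 5.444.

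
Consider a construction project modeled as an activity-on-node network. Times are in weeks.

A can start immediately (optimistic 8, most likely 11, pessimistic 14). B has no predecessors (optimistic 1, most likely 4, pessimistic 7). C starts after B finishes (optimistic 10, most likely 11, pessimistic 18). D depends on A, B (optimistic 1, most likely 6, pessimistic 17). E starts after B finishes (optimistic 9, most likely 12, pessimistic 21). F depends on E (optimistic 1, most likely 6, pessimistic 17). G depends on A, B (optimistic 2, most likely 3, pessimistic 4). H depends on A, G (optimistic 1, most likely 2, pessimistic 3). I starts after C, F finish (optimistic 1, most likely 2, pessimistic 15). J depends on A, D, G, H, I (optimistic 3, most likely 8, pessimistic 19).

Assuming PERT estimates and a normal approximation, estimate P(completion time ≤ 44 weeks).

0.921

te_A = (8 + 4·11 + 14)/6 = 66/6 = 11; σ²_A = ((14−8)/6)² = 1.000
te_B = (1 + 4·4 + 7)/6 = 24/6 = 4; σ²_B = ((7−1)/6)² = 1.000
te_C = (10 + 4·11 + 18)/6 = 72/6 = 12; σ²_C = ((18−10)/6)² = 1.778
te_D = (1 + 4·6 + 17)/6 = 42/6 = 7; σ²_D = ((17−1)/6)² = 7.111
te_E = (9 + 4·12 + 21)/6 = 78/6 = 13; σ²_E = ((21−9)/6)² = 4.000
te_F = (1 + 4·6 + 17)/6 = 42/6 = 7; σ²_F = ((17−1)/6)² = 7.111
te_G = (2 + 4·3 + 4)/6 = 18/6 = 3; σ²_G = ((4−2)/6)² = 0.111
te_H = (1 + 4·2 + 3)/6 = 12/6 = 2; σ²_H = ((3−1)/6)² = 0.111
te_I = (1 + 4·2 + 15)/6 = 24/6 = 4; σ²_I = ((15−1)/6)² = 5.444
te_J = (3 + 4·8 + 19)/6 = 54/6 = 9; σ²_J = ((19−3)/6)² = 7.111

Forward pass:
ES_A = 0; EF_A = 11
ES_B = 0; EF_B = 4
ES_C = 4; EF_C = 4+12 = 16
ES_D = max(EF_A=11, EF_B=4) = 11; EF_D = 11+7 = 18
ES_E = 4; EF_E = 4+13 = 17
ES_F = 17; EF_F = 17+7 = 24
ES_G = max(EF_A=11, EF_B=4) = 11; EF_G = 11+3 = 14
ES_H = max(EF_A=11, EF_G=14) = 14; EF_H = 14+2 = 16
ES_I = max(EF_C=16, EF_F=24) = 24; EF_I = 24+4 = 28
ES_J = max(EF_A=11, EF_D=18, EF_G=14, EF_H=16, EF_I=28) = 28; EF_J = 28+9 = 37
Expected project duration μ = 37 weeks. Critical path: B → E → F → I → J.

Variance along critical path = 1.000 + 4.000 + 7.111 + 5.444 + 7.111 = 24.667; σ = √24.667 = 4.967 weeks.
Z = (44 − 37) / 4.967 = 1.409
P(T ≤ 44) = Φ(1.409) ≈ 0.921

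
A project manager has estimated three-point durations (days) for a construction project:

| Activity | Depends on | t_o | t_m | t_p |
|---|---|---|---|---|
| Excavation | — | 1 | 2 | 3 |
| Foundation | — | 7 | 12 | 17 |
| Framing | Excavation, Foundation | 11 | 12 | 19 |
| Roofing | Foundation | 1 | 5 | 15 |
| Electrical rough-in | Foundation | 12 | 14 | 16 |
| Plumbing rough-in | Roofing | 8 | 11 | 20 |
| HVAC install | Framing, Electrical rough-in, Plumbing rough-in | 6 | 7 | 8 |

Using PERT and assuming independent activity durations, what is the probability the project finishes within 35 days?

0.285

te_Excavation = (1 + 4·2 + 3)/6 = 12/6 = 2; σ²_Excavation = ((3−1)/6)² = 0.111
te_Foundation = (7 + 4·12 + 17)/6 = 72/6 = 12; σ²_Foundation = ((17−7)/6)² = 2.778
te_Framing = (11 + 4·12 + 19)/6 = 78/6 = 13; σ²_Framing = ((19−11)/6)² = 1.778
te_Roofing = (1 + 4·5 + 15)/6 = 36/6 = 6; σ²_Roofing = ((15−1)/6)² = 5.444
te_Electrical rough-in = (12 + 4·14 + 16)/6 = 84/6 = 14; σ²_Electrical rough-in = ((16−12)/6)² = 0.444
te_Plumbing rough-in = (8 + 4·11 + 20)/6 = 72/6 = 12; σ²_Plumbing rough-in = ((20−8)/6)² = 4.000
te_HVAC install = (6 + 4·7 + 8)/6 = 42/6 = 7; σ²_HVAC install = ((8−6)/6)² = 0.111

Forward pass:
ES_Excavation = 0; EF_Excavation = 2
ES_Foundation = 0; EF_Foundation = 12
ES_Framing = max(EF_Excavation=2, EF_Foundation=12) = 12; EF_Framing = 12+13 = 25
ES_Roofing = 12; EF_Roofing = 12+6 = 18
ES_Electrical rough-in = 12; EF_Electrical rough-in = 12+14 = 26
ES_Plumbing rough-in = 18; EF_Plumbing rough-in = 18+12 = 30
ES_HVAC install = max(EF_Framing=25, EF_Electrical rough-in=26, EF_Plumbing rough-in=30) = 30; EF_HVAC install = 30+7 = 37
Expected project duration μ = 37 days. Critical path: Foundation → Roofing → Plumbing rough-in → HVAC install.

Variance along critical path = 2.778 + 5.444 + 4.000 + 0.111 = 12.333; σ = √12.333 = 3.512 days.
Z = (35 − 37) / 3.512 = -0.569
P(T ≤ 35) = Φ(-0.569) ≈ 0.285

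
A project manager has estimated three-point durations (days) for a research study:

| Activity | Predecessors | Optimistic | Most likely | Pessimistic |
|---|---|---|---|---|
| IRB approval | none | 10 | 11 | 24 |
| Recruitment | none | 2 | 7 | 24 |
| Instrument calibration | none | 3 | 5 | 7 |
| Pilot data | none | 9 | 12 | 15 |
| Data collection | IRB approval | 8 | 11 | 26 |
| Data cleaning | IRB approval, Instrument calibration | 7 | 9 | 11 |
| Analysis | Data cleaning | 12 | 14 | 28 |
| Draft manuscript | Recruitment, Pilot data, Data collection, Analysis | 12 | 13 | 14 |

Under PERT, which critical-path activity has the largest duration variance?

te_IRB approval = (10 + 4·11 + 24)/6 = 78/6 = 13; σ²_IRB approval = ((24−10)/6)² = 5.444
te_Recruitment = (2 + 4·7 + 24)/6 = 54/6 = 9; σ²_Recruitment = ((24−2)/6)² = 13.444
te_Instrument calibration = (3 + 4·5 + 7)/6 = 30/6 = 5; σ²_Instrument calibration = ((7−3)/6)² = 0.444
te_Pilot data = (9 + 4·12 + 15)/6 = 72/6 = 12; σ²_Pilot data = ((15−9)/6)² = 1.000
te_Data collection = (8 + 4·11 + 26)/6 = 78/6 = 13; σ²_Data collection = ((26−8)/6)² = 9.000
te_Data cleaning = (7 + 4·9 + 11)/6 = 54/6 = 9; σ²_Data cleaning = ((11−7)/6)² = 0.444
te_Analysis = (12 + 4·14 + 28)/6 = 96/6 = 16; σ²_Analysis = ((28−12)/6)² = 7.111
te_Draft manuscript = (12 + 4·13 + 14)/6 = 78/6 = 13; σ²_Draft manuscript = ((14−12)/6)² = 0.111

Forward pass:
ES_IRB approval = 0; EF_IRB approval = 13
ES_Recruitment = 0; EF_Recruitment = 9
ES_Instrument calibration = 0; EF_Instrument calibration = 5
ES_Pilot data = 0; EF_Pilot data = 12
ES_Data collection = 13; EF_Data collection = 13+13 = 26
ES_Data cleaning = max(EF_IRB approval=13, EF_Instrument calibration=5) = 13; EF_Data cleaning = 13+9 = 22
ES_Analysis = 22; EF_Analysis = 22+16 = 38
ES_Draft manuscript = max(EF_Recruitment=9, EF_Pilot data=12, EF_Data collection=26, EF_Analysis=38) = 38; EF_Draft manuscript = 38+13 = 51
Expected project duration μ = 51 days. Critical path: IRB approval → Data cleaning → Analysis → Draft manuscript.

Variances on critical path: σ²_IRB approval=5.444, σ²_Data cleaning=0.444, σ²_Analysis=7.111, σ²_Draft manuscript=0.111.
Largest is σ²_Analysis = 7.111.

Analysis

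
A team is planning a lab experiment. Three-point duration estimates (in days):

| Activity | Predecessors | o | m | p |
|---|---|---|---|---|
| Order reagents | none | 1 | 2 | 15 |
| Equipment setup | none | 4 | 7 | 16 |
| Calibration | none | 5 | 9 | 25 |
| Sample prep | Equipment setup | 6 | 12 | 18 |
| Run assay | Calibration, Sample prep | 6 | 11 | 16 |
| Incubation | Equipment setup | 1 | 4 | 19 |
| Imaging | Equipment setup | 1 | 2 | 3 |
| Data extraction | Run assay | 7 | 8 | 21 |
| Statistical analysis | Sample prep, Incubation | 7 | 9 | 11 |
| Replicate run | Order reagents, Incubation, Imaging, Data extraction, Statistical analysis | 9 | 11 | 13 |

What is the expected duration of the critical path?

52 days

te_Order reagents = (1 + 4·2 + 15)/6 = 24/6 = 4
te_Equipment setup = (4 + 4·7 + 16)/6 = 48/6 = 8
te_Calibration = (5 + 4·9 + 25)/6 = 66/6 = 11
te_Sample prep = (6 + 4·12 + 18)/6 = 72/6 = 12
te_Run assay = (6 + 4·11 + 16)/6 = 66/6 = 11
te_Incubation = (1 + 4·4 + 19)/6 = 36/6 = 6
te_Imaging = (1 + 4·2 + 3)/6 = 12/6 = 2
te_Data extraction = (7 + 4·8 + 21)/6 = 60/6 = 10
te_Statistical analysis = (7 + 4·9 + 11)/6 = 54/6 = 9
te_Replicate run = (9 + 4·11 + 13)/6 = 66/6 = 11

Forward pass:
ES_Order reagents = 0; EF_Order reagents = 4
ES_Equipment setup = 0; EF_Equipment setup = 8
ES_Calibration = 0; EF_Calibration = 11
ES_Sample prep = 8; EF_Sample prep = 8+12 = 20
ES_Run assay = max(EF_Calibration=11, EF_Sample prep=20) = 20; EF_Run assay = 20+11 = 31
ES_Incubation = 8; EF_Incubation = 8+6 = 14
ES_Imaging = 8; EF_Imaging = 8+2 = 10
ES_Data extraction = 31; EF_Data extraction = 31+10 = 41
ES_Statistical analysis = max(EF_Sample prep=20, EF_Incubation=14) = 20; EF_Statistical analysis = 20+9 = 29
ES_Replicate run = max(EF_Order reagents=4, EF_Incubation=14, EF_Imaging=10, EF_Data extraction=41, EF_Statistical analysis=29) = 41; EF_Replicate run = 41+11 = 52
Expected project duration μ = 52 days. Critical path: Equipment setup → Sample prep → Run assay → Data extraction → Replicate run.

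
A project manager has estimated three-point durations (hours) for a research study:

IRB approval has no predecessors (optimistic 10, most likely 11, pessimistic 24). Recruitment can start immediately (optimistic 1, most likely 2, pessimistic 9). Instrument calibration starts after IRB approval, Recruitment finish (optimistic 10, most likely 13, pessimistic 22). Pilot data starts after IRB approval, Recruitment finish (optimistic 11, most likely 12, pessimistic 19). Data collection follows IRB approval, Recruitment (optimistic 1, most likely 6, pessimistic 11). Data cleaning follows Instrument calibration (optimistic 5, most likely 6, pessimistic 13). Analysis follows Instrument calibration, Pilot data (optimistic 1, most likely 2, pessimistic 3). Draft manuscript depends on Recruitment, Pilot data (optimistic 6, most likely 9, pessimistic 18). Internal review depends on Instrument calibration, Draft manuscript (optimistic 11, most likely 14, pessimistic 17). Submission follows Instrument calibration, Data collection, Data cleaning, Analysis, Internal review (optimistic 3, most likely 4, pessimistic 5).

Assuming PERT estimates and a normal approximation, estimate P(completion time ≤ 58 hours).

0.873

te_IRB approval = (10 + 4·11 + 24)/6 = 78/6 = 13; σ²_IRB approval = ((24−10)/6)² = 5.444
te_Recruitment = (1 + 4·2 + 9)/6 = 18/6 = 3; σ²_Recruitment = ((9−1)/6)² = 1.778
te_Instrument calibration = (10 + 4·13 + 22)/6 = 84/6 = 14; σ²_Instrument calibration = ((22−10)/6)² = 4.000
te_Pilot data = (11 + 4·12 + 19)/6 = 78/6 = 13; σ²_Pilot data = ((19−11)/6)² = 1.778
te_Data collection = (1 + 4·6 + 11)/6 = 36/6 = 6; σ²_Data collection = ((11−1)/6)² = 2.778
te_Data cleaning = (5 + 4·6 + 13)/6 = 42/6 = 7; σ²_Data cleaning = ((13−5)/6)² = 1.778
te_Analysis = (1 + 4·2 + 3)/6 = 12/6 = 2; σ²_Analysis = ((3−1)/6)² = 0.111
te_Draft manuscript = (6 + 4·9 + 18)/6 = 60/6 = 10; σ²_Draft manuscript = ((18−6)/6)² = 4.000
te_Internal review = (11 + 4·14 + 17)/6 = 84/6 = 14; σ²_Internal review = ((17−11)/6)² = 1.000
te_Submission = (3 + 4·4 + 5)/6 = 24/6 = 4; σ²_Submission = ((5−3)/6)² = 0.111

Forward pass:
ES_IRB approval = 0; EF_IRB approval = 13
ES_Recruitment = 0; EF_Recruitment = 3
ES_Instrument calibration = max(EF_IRB approval=13, EF_Recruitment=3) = 13; EF_Instrument calibration = 13+14 = 27
ES_Pilot data = max(EF_IRB approval=13, EF_Recruitment=3) = 13; EF_Pilot data = 13+13 = 26
ES_Data collection = max(EF_IRB approval=13, EF_Recruitment=3) = 13; EF_Data collection = 13+6 = 19
ES_Data cleaning = 27; EF_Data cleaning = 27+7 = 34
ES_Analysis = max(EF_Instrument calibration=27, EF_Pilot data=26) = 27; EF_Analysis = 27+2 = 29
ES_Draft manuscript = max(EF_Recruitment=3, EF_Pilot data=26) = 26; EF_Draft manuscript = 26+10 = 36
ES_Internal review = max(EF_Instrument calibration=27, EF_Draft manuscript=36) = 36; EF_Internal review = 36+14 = 50
ES_Submission = max(EF_Instrument calibration=27, EF_Data collection=19, EF_Data cleaning=34, EF_Analysis=29, EF_Internal review=50) = 50; EF_Submission = 50+4 = 54
Expected project duration μ = 54 hours. Critical path: IRB approval → Pilot data → Draft manuscript → Internal review → Submission.

Variance along critical path = 5.444 + 1.778 + 4.000 + 1.000 + 0.111 = 12.333; σ = √12.333 = 3.512 hours.
Z = (58 − 54) / 3.512 = 1.139
P(T ≤ 58) = Φ(1.139) ≈ 0.873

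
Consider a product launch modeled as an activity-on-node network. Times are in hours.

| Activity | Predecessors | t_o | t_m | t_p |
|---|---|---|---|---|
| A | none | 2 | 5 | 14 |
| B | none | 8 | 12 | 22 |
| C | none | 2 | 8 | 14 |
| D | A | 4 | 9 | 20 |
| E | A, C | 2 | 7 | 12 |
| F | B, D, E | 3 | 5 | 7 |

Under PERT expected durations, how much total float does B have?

te_A = (2 + 4·5 + 14)/6 = 36/6 = 6
te_B = (8 + 4·12 + 22)/6 = 78/6 = 13
te_C = (2 + 4·8 + 14)/6 = 48/6 = 8
te_D = (4 + 4·9 + 20)/6 = 60/6 = 10
te_E = (2 + 4·7 + 12)/6 = 42/6 = 7
te_F = (3 + 4·5 + 7)/6 = 30/6 = 5

Forward pass:
ES_A = 0; EF_A = 6
ES_B = 0; EF_B = 13
ES_C = 0; EF_C = 8
ES_D = 6; EF_D = 6+10 = 16
ES_E = max(EF_A=6, EF_C=8) = 8; EF_E = 8+7 = 15
ES_F = max(EF_B=13, EF_D=16, EF_E=15) = 16; EF_F = 16+5 = 21
Expected project duration μ = 21 hours. Critical path: A → D → F.

Backward pass:
LF_F = 21; LS_F = 21−5 = 16
LF_E = LS_F = 16; LS_E = 16−7 = 9
LF_D = LS_F = 16; LS_D = 16−10 = 6
LF_C = LS_E = 9; LS_C = 9−8 = 1
LF_B = LS_F = 16; LS_B = 16−13 = 3
LF_A = min(LS_D=6, LS_E=9) = 6; LS_A = 6−6 = 0
Slack_B = LS_B − ES_B = 3 − 0 = 3

3 hours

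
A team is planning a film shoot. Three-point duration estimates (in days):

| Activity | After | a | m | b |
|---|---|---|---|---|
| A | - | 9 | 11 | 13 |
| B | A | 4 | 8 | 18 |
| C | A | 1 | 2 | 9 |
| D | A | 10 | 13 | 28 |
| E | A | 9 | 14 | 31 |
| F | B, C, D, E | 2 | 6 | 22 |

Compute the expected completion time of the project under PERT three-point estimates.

35 days

te_A = (9 + 4·11 + 13)/6 = 66/6 = 11
te_B = (4 + 4·8 + 18)/6 = 54/6 = 9
te_C = (1 + 4·2 + 9)/6 = 18/6 = 3
te_D = (10 + 4·13 + 28)/6 = 90/6 = 15
te_E = (9 + 4·14 + 31)/6 = 96/6 = 16
te_F = (2 + 4·6 + 22)/6 = 48/6 = 8

Forward pass:
ES_A = 0; EF_A = 11
ES_B = 11; EF_B = 11+9 = 20
ES_C = 11; EF_C = 11+3 = 14
ES_D = 11; EF_D = 11+15 = 26
ES_E = 11; EF_E = 11+16 = 27
ES_F = max(EF_B=20, EF_C=14, EF_D=26, EF_E=27) = 27; EF_F = 27+8 = 35
Expected project duration μ = 35 days. Critical path: A → E → F.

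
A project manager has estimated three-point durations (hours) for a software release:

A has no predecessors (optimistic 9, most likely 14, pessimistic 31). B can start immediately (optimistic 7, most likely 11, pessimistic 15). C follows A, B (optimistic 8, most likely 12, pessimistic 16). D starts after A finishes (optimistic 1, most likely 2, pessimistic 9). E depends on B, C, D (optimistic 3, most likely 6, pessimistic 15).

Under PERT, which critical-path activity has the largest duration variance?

te_A = (9 + 4·14 + 31)/6 = 96/6 = 16; σ²_A = ((31−9)/6)² = 13.444
te_B = (7 + 4·11 + 15)/6 = 66/6 = 11; σ²_B = ((15−7)/6)² = 1.778
te_C = (8 + 4·12 + 16)/6 = 72/6 = 12; σ²_C = ((16−8)/6)² = 1.778
te_D = (1 + 4·2 + 9)/6 = 18/6 = 3; σ²_D = ((9−1)/6)² = 1.778
te_E = (3 + 4·6 + 15)/6 = 42/6 = 7; σ²_E = ((15−3)/6)² = 4.000

Forward pass:
ES_A = 0; EF_A = 16
ES_B = 0; EF_B = 11
ES_C = max(EF_A=16, EF_B=11) = 16; EF_C = 16+12 = 28
ES_D = 16; EF_D = 16+3 = 19
ES_E = max(EF_B=11, EF_C=28, EF_D=19) = 28; EF_E = 28+7 = 35
Expected project duration μ = 35 hours. Critical path: A → C → E.

Variances on critical path: σ²_A=13.444, σ²_C=1.778, σ²_E=4.000.
Largest is σ²_A = 13.444.

A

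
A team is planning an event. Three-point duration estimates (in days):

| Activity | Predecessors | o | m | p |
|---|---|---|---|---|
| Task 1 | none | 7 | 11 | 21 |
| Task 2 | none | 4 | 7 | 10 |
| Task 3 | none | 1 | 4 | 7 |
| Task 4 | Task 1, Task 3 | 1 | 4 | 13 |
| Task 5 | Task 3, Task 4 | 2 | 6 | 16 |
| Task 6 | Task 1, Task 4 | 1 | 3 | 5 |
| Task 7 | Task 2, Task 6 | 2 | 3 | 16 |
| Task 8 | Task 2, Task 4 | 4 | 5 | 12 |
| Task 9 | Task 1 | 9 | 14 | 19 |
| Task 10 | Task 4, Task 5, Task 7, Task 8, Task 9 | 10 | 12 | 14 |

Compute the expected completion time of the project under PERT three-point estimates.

38 days

te_Task 1 = (7 + 4·11 + 21)/6 = 72/6 = 12
te_Task 2 = (4 + 4·7 + 10)/6 = 42/6 = 7
te_Task 3 = (1 + 4·4 + 7)/6 = 24/6 = 4
te_Task 4 = (1 + 4·4 + 13)/6 = 30/6 = 5
te_Task 5 = (2 + 4·6 + 16)/6 = 42/6 = 7
te_Task 6 = (1 + 4·3 + 5)/6 = 18/6 = 3
te_Task 7 = (2 + 4·3 + 16)/6 = 30/6 = 5
te_Task 8 = (4 + 4·5 + 12)/6 = 36/6 = 6
te_Task 9 = (9 + 4·14 + 19)/6 = 84/6 = 14
te_Task 10 = (10 + 4·12 + 14)/6 = 72/6 = 12

Forward pass:
ES_Task 1 = 0; EF_Task 1 = 12
ES_Task 2 = 0; EF_Task 2 = 7
ES_Task 3 = 0; EF_Task 3 = 4
ES_Task 4 = max(EF_Task 1=12, EF_Task 3=4) = 12; EF_Task 4 = 12+5 = 17
ES_Task 5 = max(EF_Task 3=4, EF_Task 4=17) = 17; EF_Task 5 = 17+7 = 24
ES_Task 6 = max(EF_Task 1=12, EF_Task 4=17) = 17; EF_Task 6 = 17+3 = 20
ES_Task 7 = max(EF_Task 2=7, EF_Task 6=20) = 20; EF_Task 7 = 20+5 = 25
ES_Task 8 = max(EF_Task 2=7, EF_Task 4=17) = 17; EF_Task 8 = 17+6 = 23
ES_Task 9 = 12; EF_Task 9 = 12+14 = 26
ES_Task 10 = max(EF_Task 4=17, EF_Task 5=24, EF_Task 7=25, EF_Task 8=23, EF_Task 9=26) = 26; EF_Task 10 = 26+12 = 38
Expected project duration μ = 38 days. Critical path: Task 1 → Task 9 → Task 10.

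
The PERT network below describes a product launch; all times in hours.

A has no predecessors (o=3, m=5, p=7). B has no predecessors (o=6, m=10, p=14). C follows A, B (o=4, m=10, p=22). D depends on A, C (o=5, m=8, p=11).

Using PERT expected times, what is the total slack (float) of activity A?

te_A = (3 + 4·5 + 7)/6 = 30/6 = 5
te_B = (6 + 4·10 + 14)/6 = 60/6 = 10
te_C = (4 + 4·10 + 22)/6 = 66/6 = 11
te_D = (5 + 4·8 + 11)/6 = 48/6 = 8

Forward pass:
ES_A = 0; EF_A = 5
ES_B = 0; EF_B = 10
ES_C = max(EF_A=5, EF_B=10) = 10; EF_C = 10+11 = 21
ES_D = max(EF_A=5, EF_C=21) = 21; EF_D = 21+8 = 29
Expected project duration μ = 29 hours. Critical path: B → C → D.

Backward pass:
LF_D = 29; LS_D = 29−8 = 21
LF_C = LS_D = 21; LS_C = 21−11 = 10
LF_B = LS_C = 10; LS_B = 10−10 = 0
LF_A = min(LS_C=10, LS_D=21) = 10; LS_A = 10−5 = 5
Slack_A = LS_A − ES_A = 5 − 0 = 5

5 hours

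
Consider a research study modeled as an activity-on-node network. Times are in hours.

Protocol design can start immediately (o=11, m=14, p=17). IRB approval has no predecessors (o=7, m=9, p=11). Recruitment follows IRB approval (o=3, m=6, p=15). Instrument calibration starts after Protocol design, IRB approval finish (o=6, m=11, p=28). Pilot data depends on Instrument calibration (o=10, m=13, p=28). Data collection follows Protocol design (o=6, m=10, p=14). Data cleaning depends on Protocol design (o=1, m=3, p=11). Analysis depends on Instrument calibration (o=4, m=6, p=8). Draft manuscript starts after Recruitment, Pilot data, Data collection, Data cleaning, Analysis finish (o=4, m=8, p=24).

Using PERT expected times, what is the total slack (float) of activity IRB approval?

5 hours

te_Protocol design = (11 + 4·14 + 17)/6 = 84/6 = 14
te_IRB approval = (7 + 4·9 + 11)/6 = 54/6 = 9
te_Recruitment = (3 + 4·6 + 15)/6 = 42/6 = 7
te_Instrument calibration = (6 + 4·11 + 28)/6 = 78/6 = 13
te_Pilot data = (10 + 4·13 + 28)/6 = 90/6 = 15
te_Data collection = (6 + 4·10 + 14)/6 = 60/6 = 10
te_Data cleaning = (1 + 4·3 + 11)/6 = 24/6 = 4
te_Analysis = (4 + 4·6 + 8)/6 = 36/6 = 6
te_Draft manuscript = (4 + 4·8 + 24)/6 = 60/6 = 10

Forward pass:
ES_Protocol design = 0; EF_Protocol design = 14
ES_IRB approval = 0; EF_IRB approval = 9
ES_Recruitment = 9; EF_Recruitment = 9+7 = 16
ES_Instrument calibration = max(EF_Protocol design=14, EF_IRB approval=9) = 14; EF_Instrument calibration = 14+13 = 27
ES_Pilot data = 27; EF_Pilot data = 27+15 = 42
ES_Data collection = 14; EF_Data collection = 14+10 = 24
ES_Data cleaning = 14; EF_Data cleaning = 14+4 = 18
ES_Analysis = 27; EF_Analysis = 27+6 = 33
ES_Draft manuscript = max(EF_Recruitment=16, EF_Pilot data=42, EF_Data collection=24, EF_Data cleaning=18, EF_Analysis=33) = 42; EF_Draft manuscript = 42+10 = 52
Expected project duration μ = 52 hours. Critical path: Protocol design → Instrument calibration → Pilot data → Draft manuscript.

Backward pass:
LF_Draft manuscript = 52; LS_Draft manuscript = 52−10 = 42
LF_Analysis = LS_Draft manuscript = 42; LS_Analysis = 42−6 = 36
LF_Data cleaning = LS_Draft manuscript = 42; LS_Data cleaning = 42−4 = 38
LF_Data collection = LS_Draft manuscript = 42; LS_Data collection = 42−10 = 32
LF_Pilot data = LS_Draft manuscript = 42; LS_Pilot data = 42−15 = 27
LF_Instrument calibration = min(LS_Pilot data=27, LS_Analysis=36) = 27; LS_Instrument calibration = 27−13 = 14
LF_Recruitment = LS_Draft manuscript = 42; LS_Recruitment = 42−7 = 35
LF_IRB approval = min(LS_Recruitment=35, LS_Instrument calibration=14) = 14; LS_IRB approval = 14−9 = 5
LF_Protocol design = min(LS_Instrument calibration=14, LS_Data collection=32, LS_Data cleaning=38) = 14; LS_Protocol design = 14−14 = 0
Slack_IRB approval = LS_IRB approval − ES_IRB approval = 5 − 0 = 5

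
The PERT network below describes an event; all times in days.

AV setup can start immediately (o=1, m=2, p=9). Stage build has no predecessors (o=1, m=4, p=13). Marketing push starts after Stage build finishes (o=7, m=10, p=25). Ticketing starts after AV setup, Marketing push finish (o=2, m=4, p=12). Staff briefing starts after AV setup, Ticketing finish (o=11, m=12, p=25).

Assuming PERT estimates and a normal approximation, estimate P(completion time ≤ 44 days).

0.959

te_AV setup = (1 + 4·2 + 9)/6 = 18/6 = 3; σ²_AV setup = ((9−1)/6)² = 1.778
te_Stage build = (1 + 4·4 + 13)/6 = 30/6 = 5; σ²_Stage build = ((13−1)/6)² = 4.000
te_Marketing push = (7 + 4·10 + 25)/6 = 72/6 = 12; σ²_Marketing push = ((25−7)/6)² = 9.000
te_Ticketing = (2 + 4·4 + 12)/6 = 30/6 = 5; σ²_Ticketing = ((12−2)/6)² = 2.778
te_Staff briefing = (11 + 4·12 + 25)/6 = 84/6 = 14; σ²_Staff briefing = ((25−11)/6)² = 5.444

Forward pass:
ES_AV setup = 0; EF_AV setup = 3
ES_Stage build = 0; EF_Stage build = 5
ES_Marketing push = 5; EF_Marketing push = 5+12 = 17
ES_Ticketing = max(EF_AV setup=3, EF_Marketing push=17) = 17; EF_Ticketing = 17+5 = 22
ES_Staff briefing = max(EF_AV setup=3, EF_Ticketing=22) = 22; EF_Staff briefing = 22+14 = 36
Expected project duration μ = 36 days. Critical path: Stage build → Marketing push → Ticketing → Staff briefing.

Variance along critical path = 4.000 + 9.000 + 2.778 + 5.444 = 21.222; σ = √21.222 = 4.607 days.
Z = (44 − 36) / 4.607 = 1.737
P(T ≤ 44) = Φ(1.737) ≈ 0.959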